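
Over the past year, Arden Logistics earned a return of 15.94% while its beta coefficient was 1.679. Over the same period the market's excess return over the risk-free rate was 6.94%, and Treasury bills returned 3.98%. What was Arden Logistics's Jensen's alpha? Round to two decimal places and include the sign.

CAPM benchmark = R_f + β(R_m − R_f) = 3.98% + 1.679 × 6.94% = 15.63226%
α = actual − benchmark = 15.94% − 15.63226% = +0.31%

+0.31%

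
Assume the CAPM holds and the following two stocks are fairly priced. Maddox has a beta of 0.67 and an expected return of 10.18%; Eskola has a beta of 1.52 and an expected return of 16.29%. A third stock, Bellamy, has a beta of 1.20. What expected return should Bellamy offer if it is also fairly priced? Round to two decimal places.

MRP (SML slope) = (16.29% − 10.18%) / (1.52 − 0.67) = 6.11% / 0.85 = 7.1882%
R_f (intercept) = 10.18% − 0.67 × 7.1882% = 5.3639%
E(R_Bellamy) = R_f + β × MRP = 5.3639% + 1.20 × 7.1882% = 13.99%

13.99%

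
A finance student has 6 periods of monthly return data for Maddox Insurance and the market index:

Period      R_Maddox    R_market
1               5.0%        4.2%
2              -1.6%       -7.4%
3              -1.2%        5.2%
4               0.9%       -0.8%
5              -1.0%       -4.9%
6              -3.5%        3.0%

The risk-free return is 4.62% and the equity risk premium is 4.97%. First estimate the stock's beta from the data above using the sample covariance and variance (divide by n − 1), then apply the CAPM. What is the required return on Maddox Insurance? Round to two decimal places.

5.37%

Mean R_i = (5.0 − 1.6 − 1.2 + 0.9 − 1.0 − 3.5) / 6 = -0.2333%
Mean R_m = (4.2 − 7.4 + 5.2 − 0.8 − 4.9 + 3.0) / 6 = -0.1167%
Σ(R_i − R̄_i)(R_m − R̄_m) = 20.1167  ⇒  Cov = 20.1167 / 5 = 4.0233
Σ(R_m − R̄_m)² = 133.0083  ⇒  Var(R_m) = 133.0083 / 5 = 26.6017
β = Cov / Var(R_m) = 4.0233 / 26.6017 = 0.1512
E(R) = R_f + β × MRP = 4.62% + 0.1512 × 4.97% = 5.37%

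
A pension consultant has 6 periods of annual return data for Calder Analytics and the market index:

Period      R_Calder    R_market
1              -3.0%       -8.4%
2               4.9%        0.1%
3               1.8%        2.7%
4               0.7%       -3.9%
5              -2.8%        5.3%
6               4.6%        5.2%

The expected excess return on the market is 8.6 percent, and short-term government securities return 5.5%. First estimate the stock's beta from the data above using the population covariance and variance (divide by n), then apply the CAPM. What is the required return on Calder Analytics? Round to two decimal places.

7.58%

Mean R_i = (-3.0 + 4.9 + 1.8 + 0.7 − 2.8 + 4.6) / 6 = 1.0333%
Mean R_m = (-8.4 + 0.1 + 2.7 − 3.9 + 5.3 + 5.2) / 6 = 0.1667%
Σ(R_i − R̄_i)(R_m − R̄_m) = 35.8667  ⇒  Cov = 35.8667 / 6 = 5.9778
Σ(R_m − R̄_m)² = 148.0333  ⇒  Var(R_m) = 148.0333 / 6 = 24.6722
β = Cov / Var(R_m) = 5.9778 / 24.6722 = 0.2423
E(R) = R_f + β × MRP = 5.5% + 0.2423 × 8.6% = 7.58%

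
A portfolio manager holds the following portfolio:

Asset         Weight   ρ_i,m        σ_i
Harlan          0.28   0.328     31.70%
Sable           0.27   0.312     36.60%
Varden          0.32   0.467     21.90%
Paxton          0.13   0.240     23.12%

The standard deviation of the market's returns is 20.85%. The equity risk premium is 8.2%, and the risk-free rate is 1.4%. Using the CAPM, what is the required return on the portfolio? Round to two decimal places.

5.33%

β_Harlan = 0.328 × 31.70% / 20.85% = 0.4987
β_Sable = 0.312 × 36.60% / 20.85% = 0.5477
β_Varden = 0.467 × 21.90% / 20.85% = 0.4905
β_Paxton = 0.240 × 23.12% / 20.85% = 0.2661
β_P = Σ w_i β_i = 0.28×0.4987 + 0.27×0.5477 + 0.32×0.4905 + 0.13×0.2661 = 0.4791
E(R_P) = R_f + β_P × MRP = 1.4% + 0.4791 × 8.2% = 5.33%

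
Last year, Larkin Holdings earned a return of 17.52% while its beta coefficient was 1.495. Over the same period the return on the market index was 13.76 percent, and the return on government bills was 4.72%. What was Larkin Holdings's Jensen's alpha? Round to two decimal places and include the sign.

Market excess return = 13.76% − 4.72% = 9.04%
CAPM benchmark = R_f + β(R_m − R_f) = 4.72% + 1.495 × 9.04% = 18.23480%
α = actual − benchmark = 17.52% − 18.23480% = -0.71%

-0.71%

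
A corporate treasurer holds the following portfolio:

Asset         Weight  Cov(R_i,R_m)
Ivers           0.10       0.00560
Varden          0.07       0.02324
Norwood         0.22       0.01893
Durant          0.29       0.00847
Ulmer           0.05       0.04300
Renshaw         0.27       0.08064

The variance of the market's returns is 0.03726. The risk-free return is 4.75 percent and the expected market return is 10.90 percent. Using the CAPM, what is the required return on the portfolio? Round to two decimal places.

10.15%

β_Ivers = 0.00560 / 0.03726 = 0.1503
β_Varden = 0.02324 / 0.03726 = 0.6237
β_Norwood = 0.01893 / 0.03726 = 0.5081
β_Durant = 0.00847 / 0.03726 = 0.2273
β_Ulmer = 0.04300 / 0.03726 = 1.1541
β_Renshaw = 0.08064 / 0.03726 = 2.1643
β_P = Σ w_i β_i = 0.10×0.1503 + 0.07×0.6237 + 0.22×0.5081 + 0.29×0.2273 + 0.05×1.1541 + 0.27×2.1643 = 0.8785
MRP = 10.90% − 4.75% = 6.15%
E(R_P) = R_f + β_P × MRP = 4.75% + 0.8785 × 6.15% = 10.15%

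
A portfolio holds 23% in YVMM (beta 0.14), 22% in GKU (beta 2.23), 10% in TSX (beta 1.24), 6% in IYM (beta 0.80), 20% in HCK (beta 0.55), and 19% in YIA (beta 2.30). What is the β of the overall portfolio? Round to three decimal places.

1.242

β_P = Σ w_i β_i = 0.23×0.14 + 0.22×2.23 + 0.10×1.24 + 0.06×0.80 + 0.20×0.55 + 0.19×2.30 = 1.2418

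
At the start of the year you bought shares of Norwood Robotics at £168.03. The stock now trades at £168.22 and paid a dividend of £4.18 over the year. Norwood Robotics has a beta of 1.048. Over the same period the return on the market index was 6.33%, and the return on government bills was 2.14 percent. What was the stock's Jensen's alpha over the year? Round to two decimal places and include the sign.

-3.93%

Realised HPR = (P1 + D1 − P0) / P0 = (168.22 + 4.18 − 168.03) / 168.03 = 4.37 / 168.03 = 2.6007%
MRP = 6.33% − 2.14% = 4.19%
CAPM required = R_f + β·MRP = 2.14% + 1.048 × 4.19% = 6.53112%
α = realised − required = 2.6007% − 6.53112% = -3.93%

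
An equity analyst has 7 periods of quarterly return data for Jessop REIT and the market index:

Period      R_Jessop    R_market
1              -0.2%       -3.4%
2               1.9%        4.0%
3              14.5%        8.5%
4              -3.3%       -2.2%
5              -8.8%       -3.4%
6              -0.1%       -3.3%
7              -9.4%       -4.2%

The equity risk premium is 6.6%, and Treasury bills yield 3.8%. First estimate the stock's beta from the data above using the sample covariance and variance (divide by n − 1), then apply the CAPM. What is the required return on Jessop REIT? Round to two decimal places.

13.32%

Mean R_i = (-0.2 + 1.9 + 14.5 − 3.3 − 8.8 − 0.1 − 9.4) / 7 = -0.7714%
Mean R_m = (-3.4 + 4.0 + 8.5 − 2.2 − 3.4 − 3.3 − 4.2) / 7 = -0.5714%
Σ(R_i − R̄_i)(R_m − R̄_m) = 205.4343  ⇒  Cov = 205.4343 / 6 = 34.2391
Σ(R_m − R̄_m)² = 142.4543  ⇒  Var(R_m) = 142.4543 / 6 = 23.7424
β = Cov / Var(R_m) = 34.2391 / 23.7424 = 1.4421
E(R) = R_f + β × MRP = 3.8% + 1.4421 × 6.6% = 13.32%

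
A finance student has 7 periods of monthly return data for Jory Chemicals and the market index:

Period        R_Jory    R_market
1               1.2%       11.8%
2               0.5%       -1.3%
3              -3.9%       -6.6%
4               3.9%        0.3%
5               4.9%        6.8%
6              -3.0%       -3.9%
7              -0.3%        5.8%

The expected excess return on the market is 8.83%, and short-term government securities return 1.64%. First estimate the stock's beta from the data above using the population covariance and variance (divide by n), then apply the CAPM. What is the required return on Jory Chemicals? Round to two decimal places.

4.32%

Mean R_i = (1.2 + 0.5 − 3.9 + 3.9 + 4.9 − 3.0 − 0.3) / 7 = 0.4714%
Mean R_m = (11.8 − 1.3 − 6.6 + 0.3 + 6.8 − 3.9 + 5.8) / 7 = 1.8429%
Σ(R_i − R̄_i)(R_m − R̄_m) = 77.6186  ⇒  Cov = 77.6186 / 7 = 11.0884
Σ(R_m − R̄_m)² = 255.8971  ⇒  Var(R_m) = 255.8971 / 7 = 36.5567
β = Cov / Var(R_m) = 11.0884 / 36.5567 = 0.3033
E(R) = R_f + β × MRP = 1.64% + 0.3033 × 8.83% = 4.32%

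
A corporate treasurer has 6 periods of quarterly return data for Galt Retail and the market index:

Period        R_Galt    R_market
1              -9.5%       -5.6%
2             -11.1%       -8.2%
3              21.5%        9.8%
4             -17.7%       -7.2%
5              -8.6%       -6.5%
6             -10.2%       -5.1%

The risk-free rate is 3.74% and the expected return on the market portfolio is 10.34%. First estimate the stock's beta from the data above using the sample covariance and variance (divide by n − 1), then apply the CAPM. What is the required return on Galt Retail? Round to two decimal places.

16.91%

Mean R_i = (-9.5 − 11.1 + 21.5 − 17.7 − 8.6 − 10.2) / 6 = -5.9333%
Mean R_m = (-5.6 − 8.2 + 9.8 − 7.2 − 6.5 − 5.1) / 6 = -3.8000%
Σ(R_i − R̄_i)(R_m − R̄_m) = 455.0000  ⇒  Cov = 455.0000 / 5 = 91.0000
Σ(R_m − R̄_m)² = 228.1000  ⇒  Var(R_m) = 228.1000 / 5 = 45.6200
β = Cov / Var(R_m) = 91.0000 / 45.6200 = 1.9947
MRP = 10.34% − 3.74% = 6.60%
E(R) = R_f + β × MRP = 3.74% + 1.9947 × 6.60% = 16.91%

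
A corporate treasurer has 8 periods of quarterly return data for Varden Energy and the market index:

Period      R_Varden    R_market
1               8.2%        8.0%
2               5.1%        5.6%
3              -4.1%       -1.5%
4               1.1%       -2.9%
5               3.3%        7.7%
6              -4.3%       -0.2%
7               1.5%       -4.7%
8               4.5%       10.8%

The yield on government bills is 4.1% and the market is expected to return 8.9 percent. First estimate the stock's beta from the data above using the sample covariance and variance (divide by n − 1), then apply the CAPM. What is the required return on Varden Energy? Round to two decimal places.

Mean R_i = (8.2 + 5.1 − 4.1 + 1.1 + 3.3 − 4.3 + 1.5 + 4.5) / 8 = 1.9125%
Mean R_m = (8.0 + 5.6 − 1.5 − 2.9 + 7.7 − 0.2 − 4.7 + 10.8) / 8 = 2.8500%
Σ(R_i − R̄_i)(R_m − R̄_m) = 121.3350  ⇒  Cov = 121.3350 / 7 = 17.3336
Σ(R_m − R̄_m)² = 239.1000  ⇒  Var(R_m) = 239.1000 / 7 = 34.1571
β = Cov / Var(R_m) = 17.3336 / 34.1571 = 0.5075
MRP = 8.9% − 4.1% = 4.80%
E(R) = R_f + β × MRP = 4.1% + 0.5075 × 4.8% = 6.54%

6.54%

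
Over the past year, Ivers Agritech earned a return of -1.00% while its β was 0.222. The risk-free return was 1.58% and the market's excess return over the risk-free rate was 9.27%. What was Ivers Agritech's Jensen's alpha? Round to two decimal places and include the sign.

CAPM benchmark = R_f + β(R_m − R_f) = 1.58% + 0.222 × 9.27% = 3.63794%
α = actual − benchmark = -1.00% − 3.63794% = -4.64%

-4.64%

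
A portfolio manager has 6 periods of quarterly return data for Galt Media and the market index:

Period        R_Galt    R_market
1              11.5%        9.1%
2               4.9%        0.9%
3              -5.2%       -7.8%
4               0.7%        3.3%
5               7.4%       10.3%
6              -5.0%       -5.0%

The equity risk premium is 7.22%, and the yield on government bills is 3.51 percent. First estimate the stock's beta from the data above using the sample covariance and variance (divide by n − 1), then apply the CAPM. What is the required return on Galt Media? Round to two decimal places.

Mean R_i = (11.5 + 4.9 − 5.2 + 0.7 + 7.4 − 5.0) / 6 = 2.3833%
Mean R_m = (9.1 + 0.9 − 7.8 + 3.3 + 10.3 − 5.0) / 6 = 1.8000%
Σ(R_i − R̄_i)(R_m − R̄_m) = 227.4100  ⇒  Cov = 227.4100 / 5 = 45.4820
Σ(R_m − R̄_m)² = 267.0000  ⇒  Var(R_m) = 267.0000 / 5 = 53.4000
β = Cov / Var(R_m) = 45.4820 / 53.4000 = 0.8517
E(R) = R_f + β × MRP = 3.51% + 0.8517 × 7.22% = 9.66%

9.66%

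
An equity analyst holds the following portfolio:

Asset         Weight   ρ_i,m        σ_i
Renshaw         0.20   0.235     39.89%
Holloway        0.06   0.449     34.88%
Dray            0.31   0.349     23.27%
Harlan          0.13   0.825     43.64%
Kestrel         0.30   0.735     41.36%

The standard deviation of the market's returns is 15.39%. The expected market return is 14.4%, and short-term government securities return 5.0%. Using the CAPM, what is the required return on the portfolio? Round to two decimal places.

16.69%

β_Renshaw = 0.235 × 39.89% / 15.39% = 0.6091
β_Holloway = 0.449 × 34.88% / 15.39% = 1.0176
β_Dray = 0.349 × 23.27% / 15.39% = 0.5277
β_Harlan = 0.825 × 43.64% / 15.39% = 2.3394
β_Kestrel = 0.735 × 41.36% / 15.39% = 1.9753
β_P = Σ w_i β_i = 0.20×0.6091 + 0.06×1.0176 + 0.31×0.5277 + 0.13×2.3394 + 0.30×1.9753 = 1.2432
MRP = 14.4% − 5.0% = 9.40%
E(R_P) = R_f + β_P × MRP = 5.0% + 1.2432 × 9.4% = 16.69%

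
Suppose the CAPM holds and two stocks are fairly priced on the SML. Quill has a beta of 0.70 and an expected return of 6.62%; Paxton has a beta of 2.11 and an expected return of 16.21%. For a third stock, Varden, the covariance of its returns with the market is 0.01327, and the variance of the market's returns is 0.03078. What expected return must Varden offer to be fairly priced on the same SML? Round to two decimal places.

4.79%

MRP = (16.21% − 6.62%) / (2.11 − 0.70) = 6.8014%
R_f = 6.62% − 0.70 × 6.8014% = 1.8590%
β_Varden = Cov / Var(R_m) = 0.01327 / 0.03078 = 0.4311
E(R_Varden) = R_f + β × MRP = 1.8590% + 0.4311 × 6.8014% = 4.79%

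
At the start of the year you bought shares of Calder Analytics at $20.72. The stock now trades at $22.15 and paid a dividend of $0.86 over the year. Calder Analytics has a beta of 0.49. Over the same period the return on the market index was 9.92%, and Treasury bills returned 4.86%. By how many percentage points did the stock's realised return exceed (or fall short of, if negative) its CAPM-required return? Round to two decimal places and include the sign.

Realised HPR = (P1 + D1 − P0) / P0 = (22.15 + 0.86 − 20.72) / 20.72 = 2.29 / 20.72 = 11.0521%
MRP = 9.92% − 4.86% = 5.06%
CAPM required = R_f + β·MRP = 4.86% + 0.49 × 5.06% = 7.3394%
α = realised − required = 11.0521% − 7.3394% = +3.71%

+3.71%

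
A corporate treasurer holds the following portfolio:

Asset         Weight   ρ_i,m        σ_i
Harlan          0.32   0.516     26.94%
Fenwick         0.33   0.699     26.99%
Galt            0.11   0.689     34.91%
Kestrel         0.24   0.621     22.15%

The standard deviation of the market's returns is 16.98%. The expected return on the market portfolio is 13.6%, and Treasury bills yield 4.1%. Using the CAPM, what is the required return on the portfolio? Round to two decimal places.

13.40%

β_Harlan = 0.516 × 26.94% / 16.98% = 0.8187
β_Fenwick = 0.699 × 26.99% / 16.98% = 1.1111
β_Galt = 0.689 × 34.91% / 16.98% = 1.4165
β_Kestrel = 0.621 × 22.15% / 16.98% = 0.8101
β_P = Σ w_i β_i = 0.32×0.8187 + 0.33×1.1111 + 0.11×1.4165 + 0.24×0.8101 = 0.9789
MRP = 13.6% − 4.1% = 9.50%
E(R_P) = R_f + β_P × MRP = 4.1% + 0.9789 × 9.5% = 13.40%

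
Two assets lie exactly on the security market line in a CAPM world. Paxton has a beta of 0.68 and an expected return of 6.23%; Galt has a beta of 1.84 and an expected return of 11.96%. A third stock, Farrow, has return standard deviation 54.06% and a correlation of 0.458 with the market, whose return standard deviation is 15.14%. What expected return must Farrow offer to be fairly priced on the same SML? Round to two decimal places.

10.95%

MRP = (11.96% − 6.23%) / (1.84 − 0.68) = 4.9397%
R_f = 6.23% − 0.68 × 4.9397% = 2.8710%
β_Farrow = ρ·σ_i/σ_m = 0.458 × 54.06 / 15.14 = 1.6354
E(R_Farrow) = R_f + β × MRP = 2.8710% + 1.6354 × 4.9397% = 10.95%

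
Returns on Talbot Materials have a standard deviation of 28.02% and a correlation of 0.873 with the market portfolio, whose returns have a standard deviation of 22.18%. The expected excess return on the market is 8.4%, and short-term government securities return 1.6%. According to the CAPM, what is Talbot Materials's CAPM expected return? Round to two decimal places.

β = ρ × σ_i / σ_m = 0.873 × 28.02% / 22.18% = 1.1029
E(R) = 1.6% + 1.1029 × 8.4% = 10.86%

10.86%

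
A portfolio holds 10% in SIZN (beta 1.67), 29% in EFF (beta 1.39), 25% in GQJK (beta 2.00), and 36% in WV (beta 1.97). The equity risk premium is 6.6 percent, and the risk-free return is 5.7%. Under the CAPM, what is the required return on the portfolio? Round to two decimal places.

17.44%

β_P = Σ w_i β_i = 0.10×1.67 + 0.29×1.39 + 0.25×2.00 + 0.36×1.97 = 1.7793
E(R_P) = R_f + β_P × MRP = 5.7% + 1.7793 × 6.6% = 17.44%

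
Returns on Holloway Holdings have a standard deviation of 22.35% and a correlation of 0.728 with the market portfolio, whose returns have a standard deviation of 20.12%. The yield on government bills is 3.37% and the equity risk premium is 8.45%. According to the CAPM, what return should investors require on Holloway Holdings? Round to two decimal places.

10.20%

β = ρ × σ_i / σ_m = 0.728 × 22.35% / 20.12% = 0.8087
E(R) = 3.37% + 0.8087 × 8.45% = 10.20%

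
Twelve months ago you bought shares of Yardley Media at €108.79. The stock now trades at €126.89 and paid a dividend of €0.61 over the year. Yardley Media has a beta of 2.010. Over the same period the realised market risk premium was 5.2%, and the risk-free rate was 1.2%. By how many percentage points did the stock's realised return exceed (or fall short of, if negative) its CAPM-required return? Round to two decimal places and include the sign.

+5.55%

Realised HPR = (P1 + D1 − P0) / P0 = (126.89 + 0.61 − 108.79) / 108.79 = 18.71 / 108.79 = 17.1983%
CAPM required = R_f + β·MRP = 1.2% + 2.010 × 5.2% = 11.6520%
α = realised − required = 17.1983% − 11.6520% = +5.55%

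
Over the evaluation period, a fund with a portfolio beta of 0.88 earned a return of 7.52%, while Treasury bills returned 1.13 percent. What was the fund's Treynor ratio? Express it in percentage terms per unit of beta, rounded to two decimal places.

Treynor = (R_P − R_f) / β_P = (7.52% − 1.13%) / 0.8800 = 6.39% / 0.8800 = 7.26%

7.26%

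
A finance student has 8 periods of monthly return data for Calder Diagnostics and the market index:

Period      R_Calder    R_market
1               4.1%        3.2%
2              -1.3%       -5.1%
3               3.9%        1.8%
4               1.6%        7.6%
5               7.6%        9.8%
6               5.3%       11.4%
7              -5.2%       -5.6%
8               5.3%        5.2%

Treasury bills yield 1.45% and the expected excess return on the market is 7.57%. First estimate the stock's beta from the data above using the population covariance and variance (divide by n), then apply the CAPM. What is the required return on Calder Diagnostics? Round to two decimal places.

5.62%

Mean R_i = (4.1 − 1.3 + 3.9 + 1.6 + 7.6 + 5.3 − 5.2 + 5.3) / 8 = 2.6625%
Mean R_m = (3.2 − 5.1 + 1.8 + 7.6 + 9.8 + 11.4 − 5.6 + 5.2) / 8 = 3.5375%
Σ(R_i − R̄_i)(R_m − R̄_m) = 155.1613  ⇒  Cov = 155.1613 / 8 = 19.3952
Σ(R_m − R̄_m)² = 281.5388  ⇒  Var(R_m) = 281.5388 / 8 = 35.1924
β = Cov / Var(R_m) = 19.3952 / 35.1924 = 0.5511
E(R) = R_f + β × MRP = 1.45% + 0.5511 × 7.57% = 5.62%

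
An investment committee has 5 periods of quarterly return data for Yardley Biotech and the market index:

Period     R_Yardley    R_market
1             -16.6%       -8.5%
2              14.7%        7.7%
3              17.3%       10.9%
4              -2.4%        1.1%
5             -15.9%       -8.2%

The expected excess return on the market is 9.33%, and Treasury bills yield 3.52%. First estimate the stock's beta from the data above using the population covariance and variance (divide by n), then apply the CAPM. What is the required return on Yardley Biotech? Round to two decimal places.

20.37%

Mean R_i = (-16.6 + 14.7 + 17.3 − 2.4 − 15.9) / 5 = -0.5800%
Mean R_m = (-8.5 + 7.7 + 10.9 + 1.1 − 8.2) / 5 = 0.6000%
Σ(R_i − R̄_i)(R_m − R̄_m) = 572.3400  ⇒  Cov = 572.3400 / 5 = 114.4680
Σ(R_m − R̄_m)² = 317.0000  ⇒  Var(R_m) = 317.0000 / 5 = 63.4000
β = Cov / Var(R_m) = 114.4680 / 63.4000 = 1.8055
E(R) = R_f + β × MRP = 3.52% + 1.8055 × 9.33% = 20.37%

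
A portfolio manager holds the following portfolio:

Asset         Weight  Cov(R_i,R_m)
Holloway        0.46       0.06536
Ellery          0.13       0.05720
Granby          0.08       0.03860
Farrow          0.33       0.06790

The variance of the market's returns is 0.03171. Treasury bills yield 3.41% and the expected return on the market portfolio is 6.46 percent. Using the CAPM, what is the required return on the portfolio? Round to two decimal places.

β_Holloway = 0.06536 / 0.03171 = 2.0612
β_Ellery = 0.05720 / 0.03171 = 1.8038
β_Granby = 0.03860 / 0.03171 = 1.2173
β_Farrow = 0.06790 / 0.03171 = 2.1413
β_P = Σ w_i β_i = 0.46×2.0612 + 0.13×1.8038 + 0.08×1.2173 + 0.33×2.1413 = 1.9867
MRP = 6.46% − 3.41% = 3.05%
E(R_P) = R_f + β_P × MRP = 3.41% + 1.9867 × 3.05% = 9.47%

9.47%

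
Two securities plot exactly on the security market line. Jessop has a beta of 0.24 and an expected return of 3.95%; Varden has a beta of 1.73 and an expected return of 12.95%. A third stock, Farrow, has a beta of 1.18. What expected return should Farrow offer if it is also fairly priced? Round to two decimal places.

MRP (SML slope) = (12.95% − 3.95%) / (1.73 − 0.24) = 9.00% / 1.49 = 6.0403%
R_f (intercept) = 3.95% − 0.24 × 6.0403% = 2.5003%
E(R_Farrow) = R_f + β × MRP = 2.5003% + 1.18 × 6.0403% = 9.63%

9.63%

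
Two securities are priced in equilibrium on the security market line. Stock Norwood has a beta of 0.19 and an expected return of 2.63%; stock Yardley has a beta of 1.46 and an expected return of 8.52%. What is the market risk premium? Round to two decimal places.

4.64%

Both satisfy E(R) = R_f + β·MRP, so the slope of the SML is
MRP = (8.52% − 2.63%) / (1.46 − 0.19) = 5.89% / 1.27 = 4.6378%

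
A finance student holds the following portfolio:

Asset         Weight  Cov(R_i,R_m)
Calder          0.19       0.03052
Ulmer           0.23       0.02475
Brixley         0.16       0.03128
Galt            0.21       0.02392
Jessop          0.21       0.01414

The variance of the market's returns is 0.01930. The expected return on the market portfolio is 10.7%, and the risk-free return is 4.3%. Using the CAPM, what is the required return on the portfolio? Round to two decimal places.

12.42%

β_Calder = 0.03052 / 0.01930 = 1.5813
β_Ulmer = 0.02475 / 0.01930 = 1.2824
β_Brixley = 0.03128 / 0.01930 = 1.6207
β_Galt = 0.02392 / 0.01930 = 1.2394
β_Jessop = 0.01414 / 0.01930 = 0.7326
β_P = Σ w_i β_i = 0.19×1.5813 + 0.23×1.2824 + 0.16×1.6207 + 0.21×1.2394 + 0.21×0.7326 = 1.2688
MRP = 10.7% − 4.3% = 6.40%
E(R_P) = R_f + β_P × MRP = 4.3% + 1.2688 × 6.4% = 12.42%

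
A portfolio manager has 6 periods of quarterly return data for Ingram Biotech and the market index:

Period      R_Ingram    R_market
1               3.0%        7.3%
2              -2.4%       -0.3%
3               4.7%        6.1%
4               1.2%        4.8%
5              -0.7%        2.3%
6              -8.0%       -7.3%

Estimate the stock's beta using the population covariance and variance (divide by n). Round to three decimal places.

0.821

Mean R_i = (3.0 − 2.4 + 4.7 + 1.2 − 0.7 − 8.0) / 6 = -0.3667%
Mean R_m = (7.3 − 0.3 + 6.1 + 4.8 + 2.3 − 7.3) / 6 = 2.1500%
Σ(R_i − R̄_i)(R_m − R̄_m) = 118.5700  ⇒  Cov = 118.5700 / 6 = 19.7617
Σ(R_m − R̄_m)² = 144.4750  ⇒  Var(R_m) = 144.4750 / 6 = 24.0792
β = Cov / Var(R_m) = 19.7617 / 24.0792 = 0.8207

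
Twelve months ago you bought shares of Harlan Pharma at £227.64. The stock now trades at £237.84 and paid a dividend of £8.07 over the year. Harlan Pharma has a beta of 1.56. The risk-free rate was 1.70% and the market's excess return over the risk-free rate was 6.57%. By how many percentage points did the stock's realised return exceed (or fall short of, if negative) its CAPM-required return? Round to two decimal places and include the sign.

-3.92%

Realised HPR = (P1 + D1 − P0) / P0 = (237.84 + 8.07 − 227.64) / 227.64 = 18.27 / 227.64 = 8.0258%
CAPM required = R_f + β·MRP = 1.70% + 1.56 × 6.57% = 11.9492%
α = realised − required = 8.0258% − 11.9492% = -3.92%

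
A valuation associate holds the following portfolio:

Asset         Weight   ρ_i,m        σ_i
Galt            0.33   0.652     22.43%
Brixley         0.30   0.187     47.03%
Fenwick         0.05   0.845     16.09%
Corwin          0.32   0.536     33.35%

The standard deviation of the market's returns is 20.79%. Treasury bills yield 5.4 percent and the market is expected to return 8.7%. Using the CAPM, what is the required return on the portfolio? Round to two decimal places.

7.60%

β_Galt = 0.652 × 22.43% / 20.79% = 0.7034
β_Brixley = 0.187 × 47.03% / 20.79% = 0.4230
β_Fenwick = 0.845 × 16.09% / 20.79% = 0.6540
β_Corwin = 0.536 × 33.35% / 20.79% = 0.8598
β_P = Σ w_i β_i = 0.33×0.7034 + 0.30×0.4230 + 0.05×0.6540 + 0.32×0.8598 = 0.6669
MRP = 8.7% − 5.4% = 3.30%
E(R_P) = R_f + β_P × MRP = 5.4% + 0.6669 × 3.3% = 7.60%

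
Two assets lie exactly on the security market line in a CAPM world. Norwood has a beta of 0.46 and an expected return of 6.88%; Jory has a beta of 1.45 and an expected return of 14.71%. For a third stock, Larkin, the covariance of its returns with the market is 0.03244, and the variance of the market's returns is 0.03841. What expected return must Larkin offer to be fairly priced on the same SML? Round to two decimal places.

MRP = (14.71% − 6.88%) / (1.45 − 0.46) = 7.9091%
R_f = 6.88% − 0.46 × 7.9091% = 3.2418%
β_Larkin = Cov / Var(R_m) = 0.03244 / 0.03841 = 0.8446
E(R_Larkin) = R_f + β × MRP = 3.2418% + 0.8446 × 7.9091% = 9.92%

9.92%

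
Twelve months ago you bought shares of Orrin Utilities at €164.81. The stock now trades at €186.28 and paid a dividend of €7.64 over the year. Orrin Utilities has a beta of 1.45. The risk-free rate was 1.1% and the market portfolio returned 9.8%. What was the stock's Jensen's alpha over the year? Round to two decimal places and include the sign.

Realised HPR = (P1 + D1 − P0) / P0 = (186.28 + 7.64 − 164.81) / 164.81 = 29.11 / 164.81 = 17.6628%
MRP = 9.8% − 1.1% = 8.70%
CAPM required = R_f + β·MRP = 1.1% + 1.45 × 8.7% = 13.7150%
α = realised − required = 17.6628% − 13.7150% = +3.95%

+3.95%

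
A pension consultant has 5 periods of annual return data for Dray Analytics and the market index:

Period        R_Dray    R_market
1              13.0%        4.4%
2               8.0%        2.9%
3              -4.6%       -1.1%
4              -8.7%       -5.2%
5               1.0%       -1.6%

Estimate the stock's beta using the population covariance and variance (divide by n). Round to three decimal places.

Mean R_i = (13.0 + 8.0 − 4.6 − 8.7 + 1.0) / 5 = 1.7400%
Mean R_m = (4.4 + 2.9 − 1.1 − 5.2 − 1.6) / 5 = -0.1200%
Σ(R_i − R̄_i)(R_m − R̄_m) = 130.1440  ⇒  Cov = 130.1440 / 5 = 26.0288
Σ(R_m − R̄_m)² = 58.5080  ⇒  Var(R_m) = 58.5080 / 5 = 11.7016
β = Cov / Var(R_m) = 26.0288 / 11.7016 = 2.2244

2.224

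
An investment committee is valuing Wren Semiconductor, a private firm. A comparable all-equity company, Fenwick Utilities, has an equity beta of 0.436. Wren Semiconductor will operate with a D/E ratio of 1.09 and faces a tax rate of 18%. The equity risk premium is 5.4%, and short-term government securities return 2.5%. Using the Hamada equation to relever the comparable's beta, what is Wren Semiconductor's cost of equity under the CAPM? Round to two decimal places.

6.96%

β_L = β_U × [1 + (1 − t)(D/E)] = 0.436 × [1 + (1 − 0.18) × 1.09]
    = 0.436 × [1 + 0.82 × 1.09] = 0.436 × 1.8938 = 0.8257
E(R) = R_f + β_L × MRP = 2.5% + 0.8257 × 5.4% = 6.96%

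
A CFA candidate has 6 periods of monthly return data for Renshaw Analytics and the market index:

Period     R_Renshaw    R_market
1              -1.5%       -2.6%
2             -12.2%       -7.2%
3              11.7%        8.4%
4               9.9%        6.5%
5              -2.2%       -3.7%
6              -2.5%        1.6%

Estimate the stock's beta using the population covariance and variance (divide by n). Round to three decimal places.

Mean R_i = (-1.5 − 12.2 + 11.7 + 9.9 − 2.2 − 2.5) / 6 = 0.5333%
Mean R_m = (-2.6 − 7.2 + 8.4 + 6.5 − 3.7 + 1.6) / 6 = 0.5000%
Σ(R_i − R̄_i)(R_m − R̄_m) = 256.9100  ⇒  Cov = 256.9100 / 6 = 42.8183
Σ(R_m − R̄_m)² = 186.1600  ⇒  Var(R_m) = 186.1600 / 6 = 31.0267
β = Cov / Var(R_m) = 42.8183 / 31.0267 = 1.3800

1.380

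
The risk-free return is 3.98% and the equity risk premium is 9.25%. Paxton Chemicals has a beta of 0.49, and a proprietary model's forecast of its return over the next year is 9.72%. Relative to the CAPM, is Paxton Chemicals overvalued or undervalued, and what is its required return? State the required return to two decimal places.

Undervalued; required return 8.51%

Required return = R_f + β·MRP = 3.98% + 0.49 × 9.25% = 8.51%
Forecast 9.72% > required 8.51% → the stock plots above the SML → undervalued.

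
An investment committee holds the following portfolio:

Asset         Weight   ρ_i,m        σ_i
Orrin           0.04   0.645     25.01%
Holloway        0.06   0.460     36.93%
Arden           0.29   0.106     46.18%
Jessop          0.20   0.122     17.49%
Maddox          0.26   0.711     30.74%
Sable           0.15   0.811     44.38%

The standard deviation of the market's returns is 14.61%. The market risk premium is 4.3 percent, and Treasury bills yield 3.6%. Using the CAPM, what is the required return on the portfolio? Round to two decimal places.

β_Orrin = 0.645 × 25.01% / 14.61% = 1.1041
β_Holloway = 0.460 × 36.93% / 14.61% = 1.1628
β_Arden = 0.106 × 46.18% / 14.61% = 0.3350
β_Jessop = 0.122 × 17.49% / 14.61% = 0.1460
β_Maddox = 0.711 × 30.74% / 14.61% = 1.4960
β_Sable = 0.811 × 44.38% / 14.61% = 2.4635
β_P = Σ w_i β_i = 0.04×1.1041 + 0.06×1.1628 + 0.29×0.3350 + 0.20×0.1460 + 0.26×1.4960 + 0.15×2.4635 = 0.9988
E(R_P) = R_f + β_P × MRP = 3.6% + 0.9988 × 4.3% = 7.89%

7.89%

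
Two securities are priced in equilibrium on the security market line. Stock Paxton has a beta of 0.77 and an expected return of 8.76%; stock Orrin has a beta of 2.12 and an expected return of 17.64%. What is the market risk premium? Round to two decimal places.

6.58%

Both satisfy E(R) = R_f + β·MRP, so the slope of the SML is
MRP = (17.64% − 8.76%) / (2.12 − 0.77) = 8.88% / 1.35 = 6.5778%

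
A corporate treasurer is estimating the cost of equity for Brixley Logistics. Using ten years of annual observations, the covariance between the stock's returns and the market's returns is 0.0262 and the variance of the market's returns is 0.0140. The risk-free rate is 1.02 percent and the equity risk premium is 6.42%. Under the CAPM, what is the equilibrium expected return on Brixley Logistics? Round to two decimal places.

β = Cov(R_i, R_m) / Var(R_m) = 0.0262 / 0.0140 = 1.8714
E(R) = R_f + β × MRP = 1.02% + 1.8714 × 6.42% = 13.03%

13.03%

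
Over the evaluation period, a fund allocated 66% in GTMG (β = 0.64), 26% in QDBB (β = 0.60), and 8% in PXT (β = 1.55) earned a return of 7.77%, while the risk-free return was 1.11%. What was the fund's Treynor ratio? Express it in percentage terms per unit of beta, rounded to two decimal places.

9.48%

β_P = 0.66×0.64 + 0.26×0.60 + 0.08×1.55 = 0.7024
Treynor = (R_P − R_f) / β_P = (7.77% − 1.11%) / 0.7024 = 6.66% / 0.7024 = 9.48%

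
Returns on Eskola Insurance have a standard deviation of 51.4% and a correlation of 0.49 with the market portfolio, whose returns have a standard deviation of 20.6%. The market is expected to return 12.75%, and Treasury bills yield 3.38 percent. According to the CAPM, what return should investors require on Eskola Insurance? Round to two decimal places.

β = ρ × σ_i / σ_m = 0.49 × 51.4% / 20.6% = 1.2226
MRP = 12.75% − 3.38% = 9.37%
E(R) = 3.38% + 1.2226 × 9.37% = 14.84%

14.84%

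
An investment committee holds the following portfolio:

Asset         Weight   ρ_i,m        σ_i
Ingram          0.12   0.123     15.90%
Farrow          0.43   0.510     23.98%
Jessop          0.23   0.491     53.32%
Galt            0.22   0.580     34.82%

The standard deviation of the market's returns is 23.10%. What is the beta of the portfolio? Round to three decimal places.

0.691

β_Ingram = 0.123 × 15.90% / 23.10% = 0.0847
β_Farrow = 0.510 × 23.98% / 23.10% = 0.5294
β_Jessop = 0.491 × 53.32% / 23.10% = 1.1333
β_Galt = 0.580 × 34.82% / 23.10% = 0.8743
β_P = Σ w_i β_i = 0.12×0.0847 + 0.43×0.5294 + 0.23×1.1333 + 0.22×0.8743 = 0.6908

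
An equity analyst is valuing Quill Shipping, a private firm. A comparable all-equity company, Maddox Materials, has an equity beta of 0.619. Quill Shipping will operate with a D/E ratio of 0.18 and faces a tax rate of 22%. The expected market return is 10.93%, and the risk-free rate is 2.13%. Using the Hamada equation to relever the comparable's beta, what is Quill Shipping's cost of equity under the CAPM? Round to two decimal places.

8.34%

β_L = β_U × [1 + (1 − t)(D/E)] = 0.619 × [1 + (1 − 0.22) × 0.18]
    = 0.619 × [1 + 0.78 × 0.18] = 0.619 × 1.1404 = 0.7059
MRP = 10.93% − 2.13% = 8.80%
E(R) = R_f + β_L × MRP = 2.13% + 0.7059 × 8.80% = 8.34%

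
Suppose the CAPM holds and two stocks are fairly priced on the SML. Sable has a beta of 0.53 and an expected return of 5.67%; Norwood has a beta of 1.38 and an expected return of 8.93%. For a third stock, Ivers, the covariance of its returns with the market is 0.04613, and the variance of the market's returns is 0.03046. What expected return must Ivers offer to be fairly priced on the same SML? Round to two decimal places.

MRP = (8.93% − 5.67%) / (1.38 − 0.53) = 3.8353%
R_f = 5.67% − 0.53 × 3.8353% = 3.6373%
β_Ivers = Cov / Var(R_m) = 0.04613 / 0.03046 = 1.5144
E(R_Ivers) = R_f + β × MRP = 3.6373% + 1.5144 × 3.8353% = 9.45%

9.45%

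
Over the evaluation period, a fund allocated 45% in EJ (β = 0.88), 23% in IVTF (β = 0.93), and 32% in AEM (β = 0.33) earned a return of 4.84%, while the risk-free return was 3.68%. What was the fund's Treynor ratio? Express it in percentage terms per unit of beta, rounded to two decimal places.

1.62%

β_P = 0.45×0.88 + 0.23×0.93 + 0.32×0.33 = 0.7155
Treynor = (R_P − R_f) / β_P = (4.84% − 3.68%) / 0.7155 = 1.16% / 0.7155 = 1.62%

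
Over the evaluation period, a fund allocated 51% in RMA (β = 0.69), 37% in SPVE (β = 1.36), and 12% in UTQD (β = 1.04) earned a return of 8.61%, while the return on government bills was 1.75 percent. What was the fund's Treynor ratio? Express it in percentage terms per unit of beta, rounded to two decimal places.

7.00%

β_P = 0.51×0.69 + 0.37×1.36 + 0.12×1.04 = 0.9799
Treynor = (R_P − R_f) / β_P = (8.61% − 1.75%) / 0.9799 = 6.86% / 0.9799 = 7.00%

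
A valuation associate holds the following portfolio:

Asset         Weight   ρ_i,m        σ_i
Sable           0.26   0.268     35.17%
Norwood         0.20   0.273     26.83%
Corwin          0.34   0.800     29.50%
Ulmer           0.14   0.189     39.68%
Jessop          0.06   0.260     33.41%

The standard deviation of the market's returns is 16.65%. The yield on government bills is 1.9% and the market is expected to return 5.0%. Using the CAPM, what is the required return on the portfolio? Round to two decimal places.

β_Sable = 0.268 × 35.17% / 16.65% = 0.5661
β_Norwood = 0.273 × 26.83% / 16.65% = 0.4399
β_Corwin = 0.800 × 29.50% / 16.65% = 1.4174
β_Ulmer = 0.189 × 39.68% / 16.65% = 0.4504
β_Jessop = 0.260 × 33.41% / 16.65% = 0.5217
β_P = Σ w_i β_i = 0.26×0.5661 + 0.20×0.4399 + 0.34×1.4174 + 0.14×0.4504 + 0.06×0.5217 = 0.8114
MRP = 5.0% − 1.9% = 3.10%
E(R_P) = R_f + β_P × MRP = 1.9% + 0.8114 × 3.1% = 4.42%

4.42%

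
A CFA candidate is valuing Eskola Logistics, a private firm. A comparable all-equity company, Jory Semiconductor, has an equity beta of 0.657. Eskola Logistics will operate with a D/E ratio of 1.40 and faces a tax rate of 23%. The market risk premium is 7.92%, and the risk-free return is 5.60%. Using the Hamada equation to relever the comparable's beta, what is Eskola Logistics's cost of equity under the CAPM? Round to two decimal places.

16.41%

β_L = β_U × [1 + (1 − t)(D/E)] = 0.657 × [1 + (1 − 0.23) × 1.40]
    = 0.657 × [1 + 0.77 × 1.40] = 0.657 × 2.0780 = 1.3652
E(R) = R_f + β_L × MRP = 5.60% + 1.3652 × 7.92% = 16.41%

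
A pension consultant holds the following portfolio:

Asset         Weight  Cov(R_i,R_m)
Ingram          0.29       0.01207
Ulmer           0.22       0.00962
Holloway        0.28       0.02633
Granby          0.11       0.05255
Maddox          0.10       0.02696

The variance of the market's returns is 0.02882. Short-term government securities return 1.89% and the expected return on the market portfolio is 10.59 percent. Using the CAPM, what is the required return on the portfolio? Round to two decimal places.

β_Ingram = 0.01207 / 0.02882 = 0.4188
β_Ulmer = 0.00962 / 0.02882 = 0.3338
β_Holloway = 0.02633 / 0.02882 = 0.9136
β_Granby = 0.05255 / 0.02882 = 1.8234
β_Maddox = 0.02696 / 0.02882 = 0.9355
β_P = Σ w_i β_i = 0.29×0.4188 + 0.22×0.3338 + 0.28×0.9136 + 0.11×1.8234 + 0.10×0.9355 = 0.7448
MRP = 10.59% − 1.89% = 8.70%
E(R_P) = R_f + β_P × MRP = 1.89% + 0.7448 × 8.70% = 8.37%

8.37%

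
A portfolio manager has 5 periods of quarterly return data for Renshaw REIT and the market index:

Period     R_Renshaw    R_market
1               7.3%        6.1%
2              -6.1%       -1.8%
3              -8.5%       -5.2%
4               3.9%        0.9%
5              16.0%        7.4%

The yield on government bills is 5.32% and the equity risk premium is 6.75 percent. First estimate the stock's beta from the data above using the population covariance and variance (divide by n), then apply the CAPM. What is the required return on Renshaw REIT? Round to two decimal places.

17.54%

Mean R_i = (7.3 − 6.1 − 8.5 + 3.9 + 16.0) / 5 = 2.5200%
Mean R_m = (6.1 − 1.8 − 5.2 + 0.9 + 7.4) / 5 = 1.4800%
Σ(R_i − R̄_i)(R_m − R̄_m) = 202.9720  ⇒  Cov = 202.9720 / 5 = 40.5944
Σ(R_m − R̄_m)² = 112.1080  ⇒  Var(R_m) = 112.1080 / 5 = 22.4216
β = Cov / Var(R_m) = 40.5944 / 22.4216 = 1.8105
E(R) = R_f + β × MRP = 5.32% + 1.8105 × 6.75% = 17.54%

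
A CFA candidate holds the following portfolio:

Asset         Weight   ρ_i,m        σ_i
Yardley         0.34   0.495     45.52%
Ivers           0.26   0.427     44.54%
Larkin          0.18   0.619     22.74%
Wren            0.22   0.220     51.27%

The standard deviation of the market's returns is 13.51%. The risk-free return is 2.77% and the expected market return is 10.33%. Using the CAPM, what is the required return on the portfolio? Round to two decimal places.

12.63%

β_Yardley = 0.495 × 45.52% / 13.51% = 1.6678
β_Ivers = 0.427 × 44.54% / 13.51% = 1.4077
β_Larkin = 0.619 × 22.74% / 13.51% = 1.0419
β_Wren = 0.220 × 51.27% / 13.51% = 0.8349
β_P = Σ w_i β_i = 0.34×1.6678 + 0.26×1.4077 + 0.18×1.0419 + 0.22×0.8349 = 1.3043
MRP = 10.33% − 2.77% = 7.56%
E(R_P) = R_f + β_P × MRP = 2.77% + 1.3043 × 7.56% = 12.63%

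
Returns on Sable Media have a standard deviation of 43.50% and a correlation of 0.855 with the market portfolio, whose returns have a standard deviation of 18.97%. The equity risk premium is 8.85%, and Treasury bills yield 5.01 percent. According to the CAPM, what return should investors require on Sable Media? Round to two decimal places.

β = ρ × σ_i / σ_m = 0.855 × 43.50% / 18.97% = 1.9606
E(R) = 5.01% + 1.9606 × 8.85% = 22.36%

22.36%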